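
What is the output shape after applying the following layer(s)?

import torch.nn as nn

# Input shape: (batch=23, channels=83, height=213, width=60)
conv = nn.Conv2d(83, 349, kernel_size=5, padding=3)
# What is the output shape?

Input shape: (23, 83, 213, 60)
Output shape: (23, 349, 215, 62)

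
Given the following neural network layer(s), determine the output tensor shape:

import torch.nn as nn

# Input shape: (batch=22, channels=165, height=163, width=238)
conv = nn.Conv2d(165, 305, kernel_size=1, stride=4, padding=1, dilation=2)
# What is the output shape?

Input shape: (22, 165, 163, 238)
Output shape: (22, 305, 42, 60)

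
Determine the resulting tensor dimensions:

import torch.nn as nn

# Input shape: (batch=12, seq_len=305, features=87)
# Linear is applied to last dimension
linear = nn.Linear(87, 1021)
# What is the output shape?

Input shape: (12, 305, 87)
Output shape: (12, 305, 1021)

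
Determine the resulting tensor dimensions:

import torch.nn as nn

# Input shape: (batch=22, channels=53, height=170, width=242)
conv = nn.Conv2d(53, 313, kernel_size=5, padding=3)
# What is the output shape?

Input shape: (22, 53, 170, 242)
Output shape: (22, 313, 172, 244)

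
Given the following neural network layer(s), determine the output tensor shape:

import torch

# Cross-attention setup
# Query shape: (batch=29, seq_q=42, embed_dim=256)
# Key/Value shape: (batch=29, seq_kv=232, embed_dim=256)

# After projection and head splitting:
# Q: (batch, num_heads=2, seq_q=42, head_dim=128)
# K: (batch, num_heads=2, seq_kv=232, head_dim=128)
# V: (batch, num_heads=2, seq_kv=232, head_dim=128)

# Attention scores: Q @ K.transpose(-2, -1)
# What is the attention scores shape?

Input shape: (29, 42, 256)
Output shape: (29, 2, 42, 232)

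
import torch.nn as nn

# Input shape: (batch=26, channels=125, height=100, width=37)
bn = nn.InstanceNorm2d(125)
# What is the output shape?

Input shape: (26, 125, 100, 37)
Output shape: (26, 125, 100, 37)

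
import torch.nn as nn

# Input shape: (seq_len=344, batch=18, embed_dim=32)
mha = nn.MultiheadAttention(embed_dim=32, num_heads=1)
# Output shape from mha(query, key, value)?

Input shape: (344, 18, 32)
Output shape: (344, 18, 32)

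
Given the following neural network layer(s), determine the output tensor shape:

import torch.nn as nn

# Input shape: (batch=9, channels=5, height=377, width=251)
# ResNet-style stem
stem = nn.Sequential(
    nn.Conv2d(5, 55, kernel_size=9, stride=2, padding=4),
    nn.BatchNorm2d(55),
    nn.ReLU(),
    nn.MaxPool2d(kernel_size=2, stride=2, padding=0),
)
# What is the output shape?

Input shape: (9, 5, 377, 251)
  -> after Conv2d 9x9 stride=2: (9, 55, 189, 126)
Output shape: (9, 55, 94, 63)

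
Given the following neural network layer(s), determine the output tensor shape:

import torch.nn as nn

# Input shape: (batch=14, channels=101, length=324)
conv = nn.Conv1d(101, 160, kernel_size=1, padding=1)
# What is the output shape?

Input shape: (14, 101, 324)
Output shape: (14, 160, 326)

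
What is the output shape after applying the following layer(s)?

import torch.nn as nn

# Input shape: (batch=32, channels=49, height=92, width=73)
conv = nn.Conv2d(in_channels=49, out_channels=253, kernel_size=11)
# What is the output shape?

Input shape: (32, 49, 92, 73)
Output shape: (32, 253, 82, 63)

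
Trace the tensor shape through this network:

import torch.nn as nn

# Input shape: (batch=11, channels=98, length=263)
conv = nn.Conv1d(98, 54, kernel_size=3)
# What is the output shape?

Input shape: (11, 98, 263)
Output shape: (11, 54, 261)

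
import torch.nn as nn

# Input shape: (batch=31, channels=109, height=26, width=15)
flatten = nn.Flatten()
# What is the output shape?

Input shape: (31, 109, 26, 15)
Output shape: (31, 42510)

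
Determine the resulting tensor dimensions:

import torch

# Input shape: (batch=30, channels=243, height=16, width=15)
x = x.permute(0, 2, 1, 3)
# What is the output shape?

Input shape: (30, 243, 16, 15)
Output shape: (30, 16, 243, 15)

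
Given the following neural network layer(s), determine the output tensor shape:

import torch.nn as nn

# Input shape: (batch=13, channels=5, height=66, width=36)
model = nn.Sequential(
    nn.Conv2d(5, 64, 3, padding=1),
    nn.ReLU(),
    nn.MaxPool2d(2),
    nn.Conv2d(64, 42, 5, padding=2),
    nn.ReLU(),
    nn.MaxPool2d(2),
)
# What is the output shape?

Input shape: (13, 5, 66, 36)
  -> after first Conv2d: (13, 64, 66, 36)
  -> after first MaxPool2d: (13, 64, 33, 18)
  -> after second Conv2d: (13, 42, 33, 18)
Output shape: (13, 42, 16, 9)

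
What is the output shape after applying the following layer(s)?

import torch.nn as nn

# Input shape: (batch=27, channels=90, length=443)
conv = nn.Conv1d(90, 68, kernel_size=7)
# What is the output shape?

Input shape: (27, 90, 443)
Output shape: (27, 68, 437)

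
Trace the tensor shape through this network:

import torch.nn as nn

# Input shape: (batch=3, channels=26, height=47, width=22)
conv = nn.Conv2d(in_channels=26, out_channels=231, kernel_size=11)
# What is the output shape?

Input shape: (3, 26, 47, 22)
Output shape: (3, 231, 37, 12)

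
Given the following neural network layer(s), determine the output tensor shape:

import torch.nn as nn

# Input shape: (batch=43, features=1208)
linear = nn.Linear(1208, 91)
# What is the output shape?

Input shape: (43, 1208)
Output shape: (43, 91)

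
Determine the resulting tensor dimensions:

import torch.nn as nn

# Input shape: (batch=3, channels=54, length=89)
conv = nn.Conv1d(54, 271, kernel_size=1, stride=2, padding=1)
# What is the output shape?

Input shape: (3, 54, 89)
Output shape: (3, 271, 46)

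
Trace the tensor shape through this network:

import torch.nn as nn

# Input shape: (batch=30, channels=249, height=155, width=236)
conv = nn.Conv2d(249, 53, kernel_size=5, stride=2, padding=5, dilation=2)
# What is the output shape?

Input shape: (30, 249, 155, 236)
Output shape: (30, 53, 79, 119)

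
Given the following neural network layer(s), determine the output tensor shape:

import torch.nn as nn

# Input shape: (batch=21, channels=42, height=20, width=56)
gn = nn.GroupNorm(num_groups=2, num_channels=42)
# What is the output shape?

Input shape: (21, 42, 20, 56)
Output shape: (21, 42, 20, 56)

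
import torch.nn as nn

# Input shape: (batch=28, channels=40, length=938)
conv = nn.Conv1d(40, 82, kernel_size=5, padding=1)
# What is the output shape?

Input shape: (28, 40, 938)
Output shape: (28, 82, 936)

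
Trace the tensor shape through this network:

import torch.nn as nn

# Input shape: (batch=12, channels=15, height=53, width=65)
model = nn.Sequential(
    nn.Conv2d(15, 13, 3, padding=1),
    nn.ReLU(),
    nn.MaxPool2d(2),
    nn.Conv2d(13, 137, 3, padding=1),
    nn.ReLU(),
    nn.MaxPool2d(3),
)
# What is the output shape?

Input shape: (12, 15, 53, 65)
  -> after first Conv2d: (12, 13, 53, 65)
  -> after first MaxPool2d: (12, 13, 26, 32)
  -> after second Conv2d: (12, 137, 26, 32)
Output shape: (12, 137, 8, 10)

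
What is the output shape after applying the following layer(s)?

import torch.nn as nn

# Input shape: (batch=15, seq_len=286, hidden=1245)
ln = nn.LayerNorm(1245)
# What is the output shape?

Input shape: (15, 286, 1245)
Output shape: (15, 286, 1245)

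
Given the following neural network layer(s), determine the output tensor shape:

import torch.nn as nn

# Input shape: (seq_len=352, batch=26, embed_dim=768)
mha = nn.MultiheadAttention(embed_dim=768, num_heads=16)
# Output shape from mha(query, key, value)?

Input shape: (352, 26, 768)
Output shape: (352, 26, 768)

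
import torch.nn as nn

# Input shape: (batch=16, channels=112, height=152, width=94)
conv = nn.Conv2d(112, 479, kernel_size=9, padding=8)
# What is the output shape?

Input shape: (16, 112, 152, 94)
Output shape: (16, 479, 160, 102)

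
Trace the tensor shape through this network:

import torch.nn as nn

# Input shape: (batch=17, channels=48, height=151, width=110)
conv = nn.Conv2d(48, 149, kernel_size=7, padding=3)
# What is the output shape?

Input shape: (17, 48, 151, 110)
Output shape: (17, 149, 151, 110)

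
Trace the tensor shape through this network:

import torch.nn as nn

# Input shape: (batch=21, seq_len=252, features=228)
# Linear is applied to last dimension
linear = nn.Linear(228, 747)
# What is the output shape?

Input shape: (21, 252, 228)
Output shape: (21, 252, 747)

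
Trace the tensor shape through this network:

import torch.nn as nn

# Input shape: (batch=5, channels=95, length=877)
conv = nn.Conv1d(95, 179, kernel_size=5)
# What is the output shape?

Input shape: (5, 95, 877)
Output shape: (5, 179, 873)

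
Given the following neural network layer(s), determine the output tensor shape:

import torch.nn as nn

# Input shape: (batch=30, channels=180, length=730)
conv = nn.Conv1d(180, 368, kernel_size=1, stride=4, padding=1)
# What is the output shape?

Input shape: (30, 180, 730)
Output shape: (30, 368, 183)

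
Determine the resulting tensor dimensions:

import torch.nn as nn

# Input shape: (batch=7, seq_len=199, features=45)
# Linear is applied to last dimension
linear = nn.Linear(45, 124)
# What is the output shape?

Input shape: (7, 199, 45)
Output shape: (7, 199, 124)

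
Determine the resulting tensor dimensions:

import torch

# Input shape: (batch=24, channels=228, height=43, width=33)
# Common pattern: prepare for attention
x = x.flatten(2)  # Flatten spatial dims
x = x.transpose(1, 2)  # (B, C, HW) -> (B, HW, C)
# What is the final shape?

Input shape: (24, 228, 43, 33)
  -> after flatten(2): (24, 228, 1419)
Output shape: (24, 1419, 228)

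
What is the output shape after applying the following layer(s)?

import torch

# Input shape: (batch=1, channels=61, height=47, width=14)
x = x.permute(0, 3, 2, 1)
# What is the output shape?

Input shape: (1, 61, 47, 14)
Output shape: (1, 14, 47, 61)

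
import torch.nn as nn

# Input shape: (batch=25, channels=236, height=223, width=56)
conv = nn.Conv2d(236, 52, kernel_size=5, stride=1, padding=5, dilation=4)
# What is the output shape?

Input shape: (25, 236, 223, 56)
Output shape: (25, 52, 217, 50)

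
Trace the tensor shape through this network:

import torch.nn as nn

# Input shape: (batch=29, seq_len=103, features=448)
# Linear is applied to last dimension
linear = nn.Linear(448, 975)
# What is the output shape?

Input shape: (29, 103, 448)
Output shape: (29, 103, 975)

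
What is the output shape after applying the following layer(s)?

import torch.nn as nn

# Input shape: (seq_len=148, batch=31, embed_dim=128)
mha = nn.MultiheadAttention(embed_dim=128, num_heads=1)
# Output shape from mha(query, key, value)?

Input shape: (148, 31, 128)
Output shape: (148, 31, 128)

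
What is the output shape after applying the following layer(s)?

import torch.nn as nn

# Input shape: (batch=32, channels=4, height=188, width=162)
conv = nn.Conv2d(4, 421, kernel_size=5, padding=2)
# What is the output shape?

Input shape: (32, 4, 188, 162)
Output shape: (32, 421, 188, 162)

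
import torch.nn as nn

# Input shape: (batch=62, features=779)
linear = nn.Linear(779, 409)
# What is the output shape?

Input shape: (62, 779)
Output shape: (62, 409)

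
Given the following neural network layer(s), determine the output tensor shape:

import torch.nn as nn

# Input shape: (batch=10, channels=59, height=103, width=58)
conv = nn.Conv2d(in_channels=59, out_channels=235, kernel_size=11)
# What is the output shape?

Input shape: (10, 59, 103, 58)
Output shape: (10, 235, 93, 48)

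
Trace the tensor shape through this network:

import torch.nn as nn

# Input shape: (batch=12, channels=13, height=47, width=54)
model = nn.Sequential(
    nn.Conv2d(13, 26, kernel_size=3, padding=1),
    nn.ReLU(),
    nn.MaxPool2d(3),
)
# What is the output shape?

Input shape: (12, 13, 47, 54)
  -> after Conv2d: (12, 26, 47, 54)
  -> after ReLU: (12, 26, 47, 54)
Output shape: (12, 26, 15, 18)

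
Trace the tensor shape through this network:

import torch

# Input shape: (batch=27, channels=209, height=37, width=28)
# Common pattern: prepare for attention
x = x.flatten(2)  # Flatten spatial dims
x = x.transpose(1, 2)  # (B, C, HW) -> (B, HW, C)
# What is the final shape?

Input shape: (27, 209, 37, 28)
  -> after flatten(2): (27, 209, 1036)
Output shape: (27, 1036, 209)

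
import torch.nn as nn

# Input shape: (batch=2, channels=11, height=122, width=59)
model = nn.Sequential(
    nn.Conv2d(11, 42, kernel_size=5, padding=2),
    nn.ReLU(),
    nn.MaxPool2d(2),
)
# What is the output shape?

Input shape: (2, 11, 122, 59)
  -> after Conv2d: (2, 42, 122, 59)
  -> after ReLU: (2, 42, 122, 59)
Output shape: (2, 42, 61, 29)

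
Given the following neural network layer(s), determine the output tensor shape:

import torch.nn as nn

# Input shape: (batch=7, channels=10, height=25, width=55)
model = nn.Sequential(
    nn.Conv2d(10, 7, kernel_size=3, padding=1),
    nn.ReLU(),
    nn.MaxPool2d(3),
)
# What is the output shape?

Input shape: (7, 10, 25, 55)
  -> after Conv2d: (7, 7, 25, 55)
  -> after ReLU: (7, 7, 25, 55)
Output shape: (7, 7, 8, 18)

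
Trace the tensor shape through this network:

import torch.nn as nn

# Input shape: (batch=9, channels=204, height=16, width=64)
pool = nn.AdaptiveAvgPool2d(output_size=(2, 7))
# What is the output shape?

Input shape: (9, 204, 16, 64)
Output shape: (9, 204, 2, 7)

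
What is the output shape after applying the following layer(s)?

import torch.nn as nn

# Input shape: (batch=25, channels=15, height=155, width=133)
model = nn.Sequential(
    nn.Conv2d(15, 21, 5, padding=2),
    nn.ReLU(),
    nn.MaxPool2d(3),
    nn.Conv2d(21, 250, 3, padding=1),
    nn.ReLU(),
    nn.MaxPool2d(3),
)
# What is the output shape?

Input shape: (25, 15, 155, 133)
  -> after first Conv2d: (25, 21, 155, 133)
  -> after first MaxPool2d: (25, 21, 51, 44)
  -> after second Conv2d: (25, 250, 51, 44)
Output shape: (25, 250, 17, 14)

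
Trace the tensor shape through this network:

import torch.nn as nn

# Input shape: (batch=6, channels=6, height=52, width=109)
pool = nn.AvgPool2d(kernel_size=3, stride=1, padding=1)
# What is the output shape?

Input shape: (6, 6, 52, 109)
Output shape: (6, 6, 52, 109)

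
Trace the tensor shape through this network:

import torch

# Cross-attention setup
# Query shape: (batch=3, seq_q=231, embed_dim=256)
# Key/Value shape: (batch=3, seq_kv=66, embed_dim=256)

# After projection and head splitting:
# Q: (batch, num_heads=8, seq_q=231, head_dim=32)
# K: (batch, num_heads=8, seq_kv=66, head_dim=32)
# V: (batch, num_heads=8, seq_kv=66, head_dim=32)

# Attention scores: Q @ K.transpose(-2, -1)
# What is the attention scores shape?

Input shape: (3, 231, 256)
Output shape: (3, 8, 231, 66)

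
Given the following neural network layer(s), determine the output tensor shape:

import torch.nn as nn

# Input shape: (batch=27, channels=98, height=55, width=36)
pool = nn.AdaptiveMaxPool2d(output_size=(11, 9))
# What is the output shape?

Input shape: (27, 98, 55, 36)
Output shape: (27, 98, 11, 9)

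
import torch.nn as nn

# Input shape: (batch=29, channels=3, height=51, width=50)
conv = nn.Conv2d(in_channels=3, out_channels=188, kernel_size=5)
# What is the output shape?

Input shape: (29, 3, 51, 50)
Output shape: (29, 188, 47, 46)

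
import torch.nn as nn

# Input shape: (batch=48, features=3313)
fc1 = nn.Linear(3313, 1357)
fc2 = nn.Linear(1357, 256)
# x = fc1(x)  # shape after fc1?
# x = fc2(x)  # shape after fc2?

Input shape: (48, 3313)
  -> after fc1: (48, 1357)
Output shape: (48, 256)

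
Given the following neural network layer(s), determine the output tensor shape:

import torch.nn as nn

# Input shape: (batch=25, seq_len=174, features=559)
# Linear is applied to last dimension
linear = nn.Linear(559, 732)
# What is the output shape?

Input shape: (25, 174, 559)
Output shape: (25, 174, 732)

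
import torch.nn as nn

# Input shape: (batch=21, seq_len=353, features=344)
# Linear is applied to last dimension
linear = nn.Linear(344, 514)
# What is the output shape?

Input shape: (21, 353, 344)
Output shape: (21, 353, 514)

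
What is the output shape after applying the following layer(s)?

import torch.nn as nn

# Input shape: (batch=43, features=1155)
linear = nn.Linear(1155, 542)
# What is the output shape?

Input shape: (43, 1155)
Output shape: (43, 542)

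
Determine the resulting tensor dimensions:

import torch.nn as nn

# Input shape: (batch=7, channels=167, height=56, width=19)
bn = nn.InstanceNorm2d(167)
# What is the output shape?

Input shape: (7, 167, 56, 19)
Output shape: (7, 167, 56, 19)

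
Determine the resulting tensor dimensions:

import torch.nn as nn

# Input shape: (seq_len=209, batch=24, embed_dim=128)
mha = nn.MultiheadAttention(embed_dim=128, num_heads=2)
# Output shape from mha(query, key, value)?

Input shape: (209, 24, 128)
Output shape: (209, 24, 128)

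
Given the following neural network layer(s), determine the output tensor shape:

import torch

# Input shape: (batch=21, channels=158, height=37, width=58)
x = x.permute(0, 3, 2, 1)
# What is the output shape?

Input shape: (21, 158, 37, 58)
Output shape: (21, 58, 37, 158)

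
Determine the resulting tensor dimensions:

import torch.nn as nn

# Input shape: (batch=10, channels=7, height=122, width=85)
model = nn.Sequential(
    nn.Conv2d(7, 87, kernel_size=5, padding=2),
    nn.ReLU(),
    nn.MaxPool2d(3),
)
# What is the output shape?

Input shape: (10, 7, 122, 85)
  -> after Conv2d: (10, 87, 122, 85)
  -> after ReLU: (10, 87, 122, 85)
Output shape: (10, 87, 40, 28)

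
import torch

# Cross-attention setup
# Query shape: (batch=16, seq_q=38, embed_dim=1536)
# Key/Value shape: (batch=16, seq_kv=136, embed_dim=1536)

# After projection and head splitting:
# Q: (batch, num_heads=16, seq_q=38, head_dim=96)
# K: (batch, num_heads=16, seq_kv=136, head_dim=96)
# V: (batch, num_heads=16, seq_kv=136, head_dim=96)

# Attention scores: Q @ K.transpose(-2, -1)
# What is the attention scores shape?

Input shape: (16, 38, 1536)
Output shape: (16, 16, 38, 136)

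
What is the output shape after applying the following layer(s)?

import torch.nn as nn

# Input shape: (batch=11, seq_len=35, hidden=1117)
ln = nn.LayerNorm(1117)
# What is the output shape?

Input shape: (11, 35, 1117)
Output shape: (11, 35, 1117)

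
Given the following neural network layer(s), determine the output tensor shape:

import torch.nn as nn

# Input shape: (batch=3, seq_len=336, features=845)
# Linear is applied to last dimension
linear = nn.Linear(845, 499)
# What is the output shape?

Input shape: (3, 336, 845)
Output shape: (3, 336, 499)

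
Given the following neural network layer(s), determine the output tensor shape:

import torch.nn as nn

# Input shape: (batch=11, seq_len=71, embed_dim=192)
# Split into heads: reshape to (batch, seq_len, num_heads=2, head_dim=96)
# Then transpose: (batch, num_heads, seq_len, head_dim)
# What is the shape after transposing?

Input shape: (11, 71, 192)
  -> after reshape: (11, 71, 2, 96)
Output shape: (11, 2, 71, 96)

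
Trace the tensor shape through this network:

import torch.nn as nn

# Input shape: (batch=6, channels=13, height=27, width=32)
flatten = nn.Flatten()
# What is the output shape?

Input shape: (6, 13, 27, 32)
Output shape: (6, 11232)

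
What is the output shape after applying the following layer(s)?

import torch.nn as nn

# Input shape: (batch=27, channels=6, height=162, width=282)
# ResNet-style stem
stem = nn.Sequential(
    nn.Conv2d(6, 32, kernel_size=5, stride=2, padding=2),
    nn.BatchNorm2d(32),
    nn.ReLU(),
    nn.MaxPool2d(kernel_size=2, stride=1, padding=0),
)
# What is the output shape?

Input shape: (27, 6, 162, 282)
  -> after Conv2d 5x5 stride=2: (27, 32, 81, 141)
Output shape: (27, 32, 80, 140)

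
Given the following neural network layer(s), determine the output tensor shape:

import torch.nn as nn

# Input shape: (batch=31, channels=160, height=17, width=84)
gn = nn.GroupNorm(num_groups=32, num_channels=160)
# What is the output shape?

Input shape: (31, 160, 17, 84)
Output shape: (31, 160, 17, 84)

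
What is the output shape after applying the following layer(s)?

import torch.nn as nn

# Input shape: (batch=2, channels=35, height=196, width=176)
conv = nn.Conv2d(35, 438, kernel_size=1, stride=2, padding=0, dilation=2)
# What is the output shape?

Input shape: (2, 35, 196, 176)
Output shape: (2, 438, 98, 88)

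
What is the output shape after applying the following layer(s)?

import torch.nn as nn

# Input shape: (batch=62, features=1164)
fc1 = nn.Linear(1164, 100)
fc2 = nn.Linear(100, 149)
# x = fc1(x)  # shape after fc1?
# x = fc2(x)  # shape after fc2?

Input shape: (62, 1164)
  -> after fc1: (62, 100)
Output shape: (62, 149)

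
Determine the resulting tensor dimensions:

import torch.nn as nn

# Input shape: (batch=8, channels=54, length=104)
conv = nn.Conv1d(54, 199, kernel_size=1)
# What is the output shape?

Input shape: (8, 54, 104)
Output shape: (8, 199, 104)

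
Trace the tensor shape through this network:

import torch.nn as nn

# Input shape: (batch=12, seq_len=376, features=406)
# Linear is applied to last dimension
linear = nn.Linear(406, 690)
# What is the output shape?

Input shape: (12, 376, 406)
Output shape: (12, 376, 690)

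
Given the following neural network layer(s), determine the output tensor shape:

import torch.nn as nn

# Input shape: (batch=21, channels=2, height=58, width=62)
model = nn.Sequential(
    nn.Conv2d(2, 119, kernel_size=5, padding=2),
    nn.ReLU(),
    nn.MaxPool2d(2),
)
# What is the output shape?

Input shape: (21, 2, 58, 62)
  -> after Conv2d: (21, 119, 58, 62)
  -> after ReLU: (21, 119, 58, 62)
Output shape: (21, 119, 29, 31)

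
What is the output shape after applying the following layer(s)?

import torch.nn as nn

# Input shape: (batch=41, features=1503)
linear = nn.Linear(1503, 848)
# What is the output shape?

Input shape: (41, 1503)
Output shape: (41, 848)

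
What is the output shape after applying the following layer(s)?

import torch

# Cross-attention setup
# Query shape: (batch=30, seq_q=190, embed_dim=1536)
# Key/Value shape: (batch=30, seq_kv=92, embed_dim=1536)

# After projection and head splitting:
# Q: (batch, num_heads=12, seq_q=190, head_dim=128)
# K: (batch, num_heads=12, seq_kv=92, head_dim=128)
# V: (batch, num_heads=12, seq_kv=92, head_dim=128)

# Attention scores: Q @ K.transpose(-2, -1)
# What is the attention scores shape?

Input shape: (30, 190, 1536)
Output shape: (30, 12, 190, 92)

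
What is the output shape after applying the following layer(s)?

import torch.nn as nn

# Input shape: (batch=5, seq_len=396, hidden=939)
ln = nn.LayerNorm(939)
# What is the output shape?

Input shape: (5, 396, 939)
Output shape: (5, 396, 939)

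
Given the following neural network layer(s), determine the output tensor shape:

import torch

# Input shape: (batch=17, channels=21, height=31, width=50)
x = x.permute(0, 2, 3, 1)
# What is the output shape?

Input shape: (17, 21, 31, 50)
Output shape: (17, 31, 50, 21)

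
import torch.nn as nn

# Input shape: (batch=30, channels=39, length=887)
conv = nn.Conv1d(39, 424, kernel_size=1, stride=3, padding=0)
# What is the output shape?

Input shape: (30, 39, 887)
Output shape: (30, 424, 296)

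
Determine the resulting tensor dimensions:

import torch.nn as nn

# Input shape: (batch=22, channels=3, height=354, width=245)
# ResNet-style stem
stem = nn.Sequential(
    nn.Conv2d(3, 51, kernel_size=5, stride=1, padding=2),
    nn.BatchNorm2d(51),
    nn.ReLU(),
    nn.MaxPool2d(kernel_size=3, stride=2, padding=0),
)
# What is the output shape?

Input shape: (22, 3, 354, 245)
  -> after Conv2d 5x5 stride=1: (22, 51, 354, 245)
Output shape: (22, 51, 176, 122)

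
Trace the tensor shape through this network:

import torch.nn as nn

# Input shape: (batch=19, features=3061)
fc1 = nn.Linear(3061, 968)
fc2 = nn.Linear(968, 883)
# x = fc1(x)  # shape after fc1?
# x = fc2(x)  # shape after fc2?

Input shape: (19, 3061)
  -> after fc1: (19, 968)
Output shape: (19, 883)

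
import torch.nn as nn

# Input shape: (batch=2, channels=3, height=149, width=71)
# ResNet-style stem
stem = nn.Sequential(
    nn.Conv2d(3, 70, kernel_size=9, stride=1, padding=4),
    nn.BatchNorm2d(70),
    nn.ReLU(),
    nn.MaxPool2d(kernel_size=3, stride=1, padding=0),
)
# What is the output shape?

Input shape: (2, 3, 149, 71)
  -> after Conv2d 9x9 stride=1: (2, 70, 149, 71)
Output shape: (2, 70, 147, 69)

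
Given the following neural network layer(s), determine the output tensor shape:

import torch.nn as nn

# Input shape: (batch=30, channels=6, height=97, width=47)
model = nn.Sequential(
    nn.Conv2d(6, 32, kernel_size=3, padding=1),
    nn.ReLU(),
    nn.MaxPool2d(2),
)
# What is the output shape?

Input shape: (30, 6, 97, 47)
  -> after Conv2d: (30, 32, 97, 47)
  -> after ReLU: (30, 32, 97, 47)
Output shape: (30, 32, 48, 23)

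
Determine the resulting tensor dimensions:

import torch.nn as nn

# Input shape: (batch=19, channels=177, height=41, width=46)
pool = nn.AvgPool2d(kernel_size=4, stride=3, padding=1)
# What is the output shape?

Input shape: (19, 177, 41, 46)
Output shape: (19, 177, 14, 15)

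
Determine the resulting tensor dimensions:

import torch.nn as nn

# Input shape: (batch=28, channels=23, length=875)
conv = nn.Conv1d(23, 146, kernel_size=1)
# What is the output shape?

Input shape: (28, 23, 875)
Output shape: (28, 146, 875)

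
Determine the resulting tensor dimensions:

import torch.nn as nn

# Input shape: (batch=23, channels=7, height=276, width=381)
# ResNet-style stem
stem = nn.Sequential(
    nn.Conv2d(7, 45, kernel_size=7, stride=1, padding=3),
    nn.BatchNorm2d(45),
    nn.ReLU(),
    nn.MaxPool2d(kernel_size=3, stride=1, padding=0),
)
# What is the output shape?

Input shape: (23, 7, 276, 381)
  -> after Conv2d 7x7 stride=1: (23, 45, 276, 381)
Output shape: (23, 45, 274, 379)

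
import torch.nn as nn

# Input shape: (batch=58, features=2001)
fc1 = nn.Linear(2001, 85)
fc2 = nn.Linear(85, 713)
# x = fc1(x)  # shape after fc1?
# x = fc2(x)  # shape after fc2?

Input shape: (58, 2001)
  -> after fc1: (58, 85)
Output shape: (58, 713)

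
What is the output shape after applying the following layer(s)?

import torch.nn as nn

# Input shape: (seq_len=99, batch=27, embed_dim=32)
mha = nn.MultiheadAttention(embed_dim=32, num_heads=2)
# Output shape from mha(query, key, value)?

Input shape: (99, 27, 32)
Output shape: (99, 27, 32)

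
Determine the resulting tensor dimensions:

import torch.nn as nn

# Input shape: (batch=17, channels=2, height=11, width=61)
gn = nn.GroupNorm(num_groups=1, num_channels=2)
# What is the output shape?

Input shape: (17, 2, 11, 61)
Output shape: (17, 2, 11, 61)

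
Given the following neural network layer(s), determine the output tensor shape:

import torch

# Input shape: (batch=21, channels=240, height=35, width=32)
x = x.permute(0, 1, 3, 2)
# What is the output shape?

Input shape: (21, 240, 35, 32)
Output shape: (21, 240, 32, 35)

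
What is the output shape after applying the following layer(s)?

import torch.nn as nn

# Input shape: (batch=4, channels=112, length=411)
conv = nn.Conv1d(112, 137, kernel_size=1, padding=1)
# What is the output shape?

Input shape: (4, 112, 411)
Output shape: (4, 137, 413)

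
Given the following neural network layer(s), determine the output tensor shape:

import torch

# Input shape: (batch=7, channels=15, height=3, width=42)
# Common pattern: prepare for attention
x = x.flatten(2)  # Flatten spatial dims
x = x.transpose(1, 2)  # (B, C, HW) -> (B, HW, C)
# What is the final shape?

Input shape: (7, 15, 3, 42)
  -> after flatten(2): (7, 15, 126)
Output shape: (7, 126, 15)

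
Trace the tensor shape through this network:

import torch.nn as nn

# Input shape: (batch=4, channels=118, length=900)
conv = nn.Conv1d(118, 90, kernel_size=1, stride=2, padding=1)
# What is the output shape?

Input shape: (4, 118, 900)
Output shape: (4, 90, 451)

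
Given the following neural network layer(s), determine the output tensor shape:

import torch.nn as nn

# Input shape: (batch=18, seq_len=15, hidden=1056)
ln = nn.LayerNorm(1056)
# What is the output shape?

Input shape: (18, 15, 1056)
Output shape: (18, 15, 1056)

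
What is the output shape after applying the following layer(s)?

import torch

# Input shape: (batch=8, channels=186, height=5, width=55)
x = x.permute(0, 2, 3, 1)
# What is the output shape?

Input shape: (8, 186, 5, 55)
Output shape: (8, 5, 55, 186)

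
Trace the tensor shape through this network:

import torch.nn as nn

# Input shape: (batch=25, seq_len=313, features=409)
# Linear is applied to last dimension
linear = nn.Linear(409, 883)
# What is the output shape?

Input shape: (25, 313, 409)
Output shape: (25, 313, 883)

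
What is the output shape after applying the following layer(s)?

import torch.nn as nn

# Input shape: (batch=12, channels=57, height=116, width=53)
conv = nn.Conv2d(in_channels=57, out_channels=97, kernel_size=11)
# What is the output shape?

Input shape: (12, 57, 116, 53)
Output shape: (12, 97, 106, 43)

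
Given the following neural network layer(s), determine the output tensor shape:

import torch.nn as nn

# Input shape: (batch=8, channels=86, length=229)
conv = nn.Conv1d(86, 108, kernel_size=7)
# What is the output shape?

Input shape: (8, 86, 229)
Output shape: (8, 108, 223)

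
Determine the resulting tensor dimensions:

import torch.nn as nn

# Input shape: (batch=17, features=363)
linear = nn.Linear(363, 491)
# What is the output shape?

Input shape: (17, 363)
Output shape: (17, 491)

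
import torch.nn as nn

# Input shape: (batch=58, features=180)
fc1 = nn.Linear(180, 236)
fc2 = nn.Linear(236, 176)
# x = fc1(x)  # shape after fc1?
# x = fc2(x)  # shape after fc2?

Input shape: (58, 180)
  -> after fc1: (58, 236)
Output shape: (58, 176)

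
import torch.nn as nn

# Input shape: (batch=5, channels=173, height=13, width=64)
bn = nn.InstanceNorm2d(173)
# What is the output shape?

Input shape: (5, 173, 13, 64)
Output shape: (5, 173, 13, 64)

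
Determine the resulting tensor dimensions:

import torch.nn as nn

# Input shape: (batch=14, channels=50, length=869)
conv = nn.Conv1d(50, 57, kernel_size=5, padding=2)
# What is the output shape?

Input shape: (14, 50, 869)
Output shape: (14, 57, 869)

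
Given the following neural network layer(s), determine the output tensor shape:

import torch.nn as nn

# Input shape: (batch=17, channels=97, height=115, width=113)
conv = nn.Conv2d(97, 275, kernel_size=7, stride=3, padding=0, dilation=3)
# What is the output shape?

Input shape: (17, 97, 115, 113)
Output shape: (17, 275, 33, 32)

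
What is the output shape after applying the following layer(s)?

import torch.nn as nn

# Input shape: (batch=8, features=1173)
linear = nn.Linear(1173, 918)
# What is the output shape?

Input shape: (8, 1173)
Output shape: (8, 918)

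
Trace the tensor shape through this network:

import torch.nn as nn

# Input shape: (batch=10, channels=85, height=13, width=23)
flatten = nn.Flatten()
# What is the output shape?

Input shape: (10, 85, 13, 23)
Output shape: (10, 25415)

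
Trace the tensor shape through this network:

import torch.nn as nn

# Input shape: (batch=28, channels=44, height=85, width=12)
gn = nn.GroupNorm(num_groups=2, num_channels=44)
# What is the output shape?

Input shape: (28, 44, 85, 12)
Output shape: (28, 44, 85, 12)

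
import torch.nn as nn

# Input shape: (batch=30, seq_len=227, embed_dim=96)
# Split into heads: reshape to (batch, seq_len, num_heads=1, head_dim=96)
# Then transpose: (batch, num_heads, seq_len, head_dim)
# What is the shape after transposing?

Input shape: (30, 227, 96)
  -> after reshape: (30, 227, 1, 96)
Output shape: (30, 1, 227, 96)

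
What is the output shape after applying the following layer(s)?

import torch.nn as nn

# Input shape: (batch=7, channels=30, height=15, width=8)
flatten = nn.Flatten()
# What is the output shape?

Input shape: (7, 30, 15, 8)
Output shape: (7, 3600)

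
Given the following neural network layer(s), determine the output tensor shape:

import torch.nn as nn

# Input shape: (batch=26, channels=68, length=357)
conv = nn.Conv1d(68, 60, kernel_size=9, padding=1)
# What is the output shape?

Input shape: (26, 68, 357)
Output shape: (26, 60, 351)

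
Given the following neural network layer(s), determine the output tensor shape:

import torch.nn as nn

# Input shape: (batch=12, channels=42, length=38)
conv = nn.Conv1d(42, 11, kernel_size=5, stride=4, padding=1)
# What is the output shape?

Input shape: (12, 42, 38)
Output shape: (12, 11, 9)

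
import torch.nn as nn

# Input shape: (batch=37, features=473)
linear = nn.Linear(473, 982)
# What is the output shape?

Input shape: (37, 473)
Output shape: (37, 982)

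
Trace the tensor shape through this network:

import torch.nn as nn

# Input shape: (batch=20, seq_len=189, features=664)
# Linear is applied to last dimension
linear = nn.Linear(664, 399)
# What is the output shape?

Input shape: (20, 189, 664)
Output shape: (20, 189, 399)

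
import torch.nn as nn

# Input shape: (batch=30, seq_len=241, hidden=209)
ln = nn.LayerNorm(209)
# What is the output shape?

Input shape: (30, 241, 209)
Output shape: (30, 241, 209)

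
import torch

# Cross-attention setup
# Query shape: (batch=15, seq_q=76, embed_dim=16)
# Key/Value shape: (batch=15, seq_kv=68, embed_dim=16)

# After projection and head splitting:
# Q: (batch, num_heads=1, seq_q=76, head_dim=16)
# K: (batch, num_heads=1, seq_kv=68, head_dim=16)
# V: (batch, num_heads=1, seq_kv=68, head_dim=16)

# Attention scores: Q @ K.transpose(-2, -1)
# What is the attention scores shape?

Input shape: (15, 76, 16)
Output shape: (15, 1, 76, 68)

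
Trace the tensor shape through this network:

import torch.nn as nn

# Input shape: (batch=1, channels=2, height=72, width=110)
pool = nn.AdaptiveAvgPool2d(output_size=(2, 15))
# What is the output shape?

Input shape: (1, 2, 72, 110)
Output shape: (1, 2, 2, 15)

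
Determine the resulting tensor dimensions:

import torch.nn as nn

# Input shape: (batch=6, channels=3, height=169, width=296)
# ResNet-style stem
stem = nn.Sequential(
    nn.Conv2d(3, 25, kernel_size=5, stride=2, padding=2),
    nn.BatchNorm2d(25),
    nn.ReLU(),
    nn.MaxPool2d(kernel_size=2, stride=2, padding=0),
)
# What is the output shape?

Input shape: (6, 3, 169, 296)
  -> after Conv2d 5x5 stride=2: (6, 25, 85, 148)
Output shape: (6, 25, 42, 74)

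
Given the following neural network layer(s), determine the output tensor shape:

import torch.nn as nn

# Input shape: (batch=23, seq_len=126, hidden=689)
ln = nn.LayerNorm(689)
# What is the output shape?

Input shape: (23, 126, 689)
Output shape: (23, 126, 689)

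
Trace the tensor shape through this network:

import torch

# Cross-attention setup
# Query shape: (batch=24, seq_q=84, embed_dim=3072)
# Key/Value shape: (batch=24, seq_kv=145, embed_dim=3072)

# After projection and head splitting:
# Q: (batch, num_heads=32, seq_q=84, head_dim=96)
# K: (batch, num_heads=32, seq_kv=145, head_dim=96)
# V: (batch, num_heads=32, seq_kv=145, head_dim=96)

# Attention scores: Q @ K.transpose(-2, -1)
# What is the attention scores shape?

Input shape: (24, 84, 3072)
Output shape: (24, 32, 84, 145)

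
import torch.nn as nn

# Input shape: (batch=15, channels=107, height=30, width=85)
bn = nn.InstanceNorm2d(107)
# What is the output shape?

Input shape: (15, 107, 30, 85)
Output shape: (15, 107, 30, 85)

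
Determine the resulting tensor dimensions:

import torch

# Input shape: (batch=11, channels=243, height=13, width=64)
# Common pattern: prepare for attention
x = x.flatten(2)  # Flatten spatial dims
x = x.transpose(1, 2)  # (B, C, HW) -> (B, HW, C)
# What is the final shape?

Input shape: (11, 243, 13, 64)
  -> after flatten(2): (11, 243, 832)
Output shape: (11, 832, 243)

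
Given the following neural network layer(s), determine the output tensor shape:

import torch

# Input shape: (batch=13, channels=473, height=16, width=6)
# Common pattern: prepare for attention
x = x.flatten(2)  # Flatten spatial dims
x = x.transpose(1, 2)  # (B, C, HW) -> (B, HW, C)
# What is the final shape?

Input shape: (13, 473, 16, 6)
  -> after flatten(2): (13, 473, 96)
Output shape: (13, 96, 473)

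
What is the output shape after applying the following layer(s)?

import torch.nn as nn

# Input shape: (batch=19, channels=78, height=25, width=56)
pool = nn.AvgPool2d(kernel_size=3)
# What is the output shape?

Input shape: (19, 78, 25, 56)
Output shape: (19, 78, 8, 18)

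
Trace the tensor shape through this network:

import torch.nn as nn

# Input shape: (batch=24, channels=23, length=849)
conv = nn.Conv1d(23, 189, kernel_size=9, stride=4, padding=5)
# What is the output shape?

Input shape: (24, 23, 849)
Output shape: (24, 189, 213)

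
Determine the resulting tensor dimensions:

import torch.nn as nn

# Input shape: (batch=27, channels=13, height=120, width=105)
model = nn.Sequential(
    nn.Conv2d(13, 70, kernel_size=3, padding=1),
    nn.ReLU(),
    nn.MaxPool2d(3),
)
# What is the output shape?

Input shape: (27, 13, 120, 105)
  -> after Conv2d: (27, 70, 120, 105)
  -> after ReLU: (27, 70, 120, 105)
Output shape: (27, 70, 40, 35)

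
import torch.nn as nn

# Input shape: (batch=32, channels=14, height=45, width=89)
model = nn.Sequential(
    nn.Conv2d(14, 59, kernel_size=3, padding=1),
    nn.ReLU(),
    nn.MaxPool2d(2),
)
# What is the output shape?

Input shape: (32, 14, 45, 89)
  -> after Conv2d: (32, 59, 45, 89)
  -> after ReLU: (32, 59, 45, 89)
Output shape: (32, 59, 22, 44)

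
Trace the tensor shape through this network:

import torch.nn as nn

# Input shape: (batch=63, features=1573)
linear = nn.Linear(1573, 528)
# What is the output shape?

Input shape: (63, 1573)
Output shape: (63, 528)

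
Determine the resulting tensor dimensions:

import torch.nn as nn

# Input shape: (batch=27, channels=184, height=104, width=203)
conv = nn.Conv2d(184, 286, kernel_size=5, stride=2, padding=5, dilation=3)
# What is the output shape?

Input shape: (27, 184, 104, 203)
Output shape: (27, 286, 51, 101)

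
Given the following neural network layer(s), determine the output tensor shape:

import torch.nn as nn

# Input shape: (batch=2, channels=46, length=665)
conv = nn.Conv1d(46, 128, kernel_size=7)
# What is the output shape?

Input shape: (2, 46, 665)
Output shape: (2, 128, 659)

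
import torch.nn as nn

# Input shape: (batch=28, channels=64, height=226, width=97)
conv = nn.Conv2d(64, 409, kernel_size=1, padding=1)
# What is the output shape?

Input shape: (28, 64, 226, 97)
Output shape: (28, 409, 228, 99)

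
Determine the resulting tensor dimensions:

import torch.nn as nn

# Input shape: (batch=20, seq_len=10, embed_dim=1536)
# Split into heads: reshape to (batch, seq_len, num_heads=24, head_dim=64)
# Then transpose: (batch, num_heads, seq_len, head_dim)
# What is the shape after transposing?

Input shape: (20, 10, 1536)
  -> after reshape: (20, 10, 24, 64)
Output shape: (20, 24, 10, 64)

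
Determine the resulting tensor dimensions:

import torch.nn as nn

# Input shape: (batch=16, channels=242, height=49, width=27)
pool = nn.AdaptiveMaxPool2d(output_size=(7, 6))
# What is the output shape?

Input shape: (16, 242, 49, 27)
Output shape: (16, 242, 7, 6)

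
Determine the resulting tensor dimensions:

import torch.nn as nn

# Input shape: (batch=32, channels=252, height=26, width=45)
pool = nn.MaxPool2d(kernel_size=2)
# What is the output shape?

Input shape: (32, 252, 26, 45)
Output shape: (32, 252, 13, 22)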